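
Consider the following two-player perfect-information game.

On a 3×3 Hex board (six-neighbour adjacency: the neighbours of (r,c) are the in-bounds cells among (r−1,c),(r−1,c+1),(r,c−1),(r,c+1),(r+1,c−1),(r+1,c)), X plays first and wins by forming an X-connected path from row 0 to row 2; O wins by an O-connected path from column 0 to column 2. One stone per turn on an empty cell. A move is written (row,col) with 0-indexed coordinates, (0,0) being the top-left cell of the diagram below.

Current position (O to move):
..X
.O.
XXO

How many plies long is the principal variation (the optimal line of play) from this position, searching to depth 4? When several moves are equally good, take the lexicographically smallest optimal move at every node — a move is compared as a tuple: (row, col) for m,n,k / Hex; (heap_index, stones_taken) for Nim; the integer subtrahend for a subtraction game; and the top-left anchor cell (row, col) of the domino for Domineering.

PV length from [..X/.O./XXO]: 4 plies

p1 O@[..X/.O./XXO]: (0,0)[O.X/.O./XXO]-1* (0,1)[.OX/.O./XXO]-1 (1,0)[..X/OO./XXO]-1 (1,2)[..X/.OO/XXO]-1
p2 X@[O.X/.O./XXO]: (0,1)[OXX/.O./XXO]+1* (1,0)[O.X/XO./XXO]+1 (1,2)[O.X/.OX/XXO]+1
p3 O@[OXX/.O./XXO]: (1,0)[OXX/OO./XXO]-1* (1,2)[OXX/.OO/XXO]-1
p4 X@[OXX/OO./XXO]: (1,2)[OXX/OOX/XXO]+1*
p5 O@[OXX/OOX/XXO] terminal -1; root [..X/.O./XXO] d4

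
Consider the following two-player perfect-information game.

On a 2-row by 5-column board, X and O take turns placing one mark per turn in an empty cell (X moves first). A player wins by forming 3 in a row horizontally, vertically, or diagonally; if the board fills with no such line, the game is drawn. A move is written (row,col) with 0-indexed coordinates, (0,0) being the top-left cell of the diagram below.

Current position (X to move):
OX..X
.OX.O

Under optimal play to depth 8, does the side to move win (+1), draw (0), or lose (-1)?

value(OX..X/.OX.O, X) = 0

p1 X@[OX..X/.OX.O]: (0,2)[OXX.X/.OX.O]+0* (0,3)[OX.XX/.OX.O]+0 (1,0)[OX..X/XOX.O]+0 (1,3)[OX..X/.OXXO]+0
p2 O@[OXX.X/.OX.O]: (0,3)[OXXOX/.OX.O]+0* (1,0)[OXX.X/OOX.O]-1 (1,3)[OXX.X/.OXOO]-1
p3 X@[OXXOX/.OX.O]: (1,0)[OXXOX/XOX.O]+0* (1,3)[OXXOX/.OXXO]+0
p4 O@[OXXOX/XOX.O]: (1,3)[OXXOX/XOXOO]+0*
p5 X@[OXXOX/XOXOO] terminal +0; root [OX..X/.OX.O] d8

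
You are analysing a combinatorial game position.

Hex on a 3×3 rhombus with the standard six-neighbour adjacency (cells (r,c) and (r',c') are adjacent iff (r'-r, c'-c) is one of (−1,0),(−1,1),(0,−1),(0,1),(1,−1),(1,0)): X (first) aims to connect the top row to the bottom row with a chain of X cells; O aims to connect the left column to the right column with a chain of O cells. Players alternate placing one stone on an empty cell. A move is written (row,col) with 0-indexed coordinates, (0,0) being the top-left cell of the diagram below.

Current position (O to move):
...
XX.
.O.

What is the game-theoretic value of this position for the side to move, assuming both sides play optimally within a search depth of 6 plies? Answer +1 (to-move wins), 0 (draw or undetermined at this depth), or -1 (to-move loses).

[.../XX./.O.] O move#1: (0,0):-1/O../XX./.O., (0,1):-1/.O./XX./.O., (0,2):-1/..O/XX./.O., (1,2):-1/.../XXO/.O., (2,0):+1/.../XX./OO.*, (2,2):-1/.../XX./.OO
[.../XX./OO.] X move#2: (0,0):-1/X../XX./OO.*, (0,1):-1/.X./XX./OO., (0,2):-1/..X/XX./OO., (1,2):-1/.../XXX/OO., (2,2):-1/.../XX./OOX
[X../XX./OO.] O move#3: (0,1):+1/XO./XX./OO.*, (0,2):+1/X.O/XX./OO., (1,2):+1/X../XXO/OO., (2,2):+1/X../XX./OOO
[XO./XX./OO.] X move#4: (0,2):-1/XOX/XX./OO.*, (1,2):-1/XO./XXX/OO., (2,2):-1/XO./XX./OOX
[XOX/XX./OO.] O move#5: (1,2):+1/XOX/XXO/OO.*, (2,2):+1/XOX/XX./OOO
[XOX/XXO/OO.] end (terminal -1, X#6); searched .../XX./.O. to 6

value(.../XX./.O., O) = +1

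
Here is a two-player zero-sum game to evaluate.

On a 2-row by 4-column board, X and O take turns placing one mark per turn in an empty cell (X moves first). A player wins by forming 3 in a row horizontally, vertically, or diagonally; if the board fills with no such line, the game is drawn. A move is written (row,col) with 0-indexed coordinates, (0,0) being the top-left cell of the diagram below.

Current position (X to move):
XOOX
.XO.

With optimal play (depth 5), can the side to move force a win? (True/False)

X winning at [XOOX/.XO.]: False

ply 1, X at XOOX/.XO. | (1,0)=+0→XOOX/XXO.*; (1,3)=+0→XOOX/.XOX
ply 2, O at XOOX/XXO. | (1,3)=+0→XOOX/XXOO*
ply 3: XOOX/XXOO is terminal +0 (X); from XOOX/.XO. depth 5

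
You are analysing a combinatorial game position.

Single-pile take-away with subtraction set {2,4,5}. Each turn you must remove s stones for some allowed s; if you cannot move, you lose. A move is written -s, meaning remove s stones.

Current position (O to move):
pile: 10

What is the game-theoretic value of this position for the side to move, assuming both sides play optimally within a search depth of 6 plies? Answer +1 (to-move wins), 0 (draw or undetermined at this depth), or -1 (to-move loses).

p1 O@[10]: -2[8]+1* -4[6]-1 -5[5]-1
p2 X@[8]: -2[6]-1* -4[4]-1 -5[3]-1
p3 O@[6]: -2[4]-1 -4[2]-1 -5[1]+1*
p4 X@[1] terminal -1; root [10] d6

value(10, O) = +1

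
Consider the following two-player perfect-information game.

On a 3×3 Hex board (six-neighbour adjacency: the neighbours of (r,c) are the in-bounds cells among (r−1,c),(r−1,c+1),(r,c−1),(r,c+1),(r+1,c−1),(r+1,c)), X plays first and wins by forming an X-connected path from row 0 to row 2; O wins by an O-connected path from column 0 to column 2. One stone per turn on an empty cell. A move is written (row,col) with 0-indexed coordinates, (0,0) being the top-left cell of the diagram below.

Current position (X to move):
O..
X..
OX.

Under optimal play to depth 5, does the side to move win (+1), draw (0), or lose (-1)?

value(O../X../OX., X) = +1

p1 X@[O../X../OX.]: (0,1)[OX./X../OX.]-1 (0,2)[O.X/X../OX.]+1* (1,1)[O../XX./OX.]+1 (1,2)[O../X.X/OX.]-1 (2,2)[O../X../OXX]-1
p2 O@[O.X/X../OX.]: (0,1)[OOX/X../OX.]-1* (1,1)[O.X/XO./OX.]-1 (1,2)[O.X/X.O/OX.]-1 (2,2)[O.X/X../OXO]-1
p3 X@[OOX/X../OX.]: (1,1)[OOX/XX./OX.]+1* (1,2)[OOX/X.X/OX.]+1 (2,2)[OOX/X../OXX]+1
p4 O@[OOX/XX./OX.] terminal -1; root [O../X../OX.] d5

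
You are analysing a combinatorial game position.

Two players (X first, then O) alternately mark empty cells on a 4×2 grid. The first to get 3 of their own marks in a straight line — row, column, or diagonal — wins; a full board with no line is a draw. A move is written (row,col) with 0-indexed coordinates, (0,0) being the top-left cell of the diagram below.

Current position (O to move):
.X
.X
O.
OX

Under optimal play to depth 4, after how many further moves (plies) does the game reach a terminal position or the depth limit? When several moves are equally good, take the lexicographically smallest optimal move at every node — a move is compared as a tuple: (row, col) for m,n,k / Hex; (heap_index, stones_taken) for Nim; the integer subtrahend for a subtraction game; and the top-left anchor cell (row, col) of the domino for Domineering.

ply 1, O at .X/.X/O./OX | (0,0)=-1→OX/.X/O./OX; (1,0)=+1→.X/OX/O./OX*; (2,1)=+0→.X/.X/OO/OX
ply 2: .X/OX/O./OX is terminal -1 (X); from .X/.X/O./OX depth 4

PV length from [.X/.X/O./OX]: 1 ply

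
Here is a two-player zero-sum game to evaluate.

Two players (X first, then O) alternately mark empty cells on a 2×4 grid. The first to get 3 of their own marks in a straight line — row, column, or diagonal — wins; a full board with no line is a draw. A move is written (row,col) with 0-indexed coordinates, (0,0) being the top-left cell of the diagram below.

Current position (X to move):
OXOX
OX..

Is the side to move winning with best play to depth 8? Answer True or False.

[OXOX/OX..] X move#1: (1,2):+0/OXOX/OXX.*, (1,3):+0/OXOX/OX.X
[OXOX/OXX.] O move#2: (1,3):+0/OXOX/OXXO*
[OXOX/OXXO] end (terminal +0, X#3); searched OXOX/OX.. to 8

X winning at [OXOX/OX..]: False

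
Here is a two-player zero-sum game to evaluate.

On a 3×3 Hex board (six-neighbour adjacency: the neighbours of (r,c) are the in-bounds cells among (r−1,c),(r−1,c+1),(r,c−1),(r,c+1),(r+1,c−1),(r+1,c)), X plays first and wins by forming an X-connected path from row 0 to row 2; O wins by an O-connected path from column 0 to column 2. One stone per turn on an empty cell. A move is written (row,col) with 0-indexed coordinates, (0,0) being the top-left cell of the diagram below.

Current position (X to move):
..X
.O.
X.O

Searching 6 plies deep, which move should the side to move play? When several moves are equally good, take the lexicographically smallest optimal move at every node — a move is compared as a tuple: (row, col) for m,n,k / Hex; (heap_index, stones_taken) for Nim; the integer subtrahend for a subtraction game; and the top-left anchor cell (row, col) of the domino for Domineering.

X's best at [..X/.O./X.O]: (1,0)

[..X/.O./X.O] X move#1: (0,0):-1/X.X/.O./X.O, (0,1):-1/.XX/.O./X.O, (1,0):+1/..X/XO./X.O*, (1,2):+1/..X/.OX/X.O, (2,1):+1/..X/.O./XXO
[..X/XO./X.O] O move#2: (0,0):-1/O.X/XO./X.O*, (0,1):-1/.OX/XO./X.O, (1,2):-1/..X/XOO/X.O, (2,1):-1/..X/XO./XOO
[O.X/XO./X.O] X move#3: (0,1):+1/OXX/XO./X.O*, (1,2):+1/O.X/XOX/X.O, (2,1):+1/O.X/XO./XXO
[OXX/XO./X.O] end (terminal -1, O#4); searched ..X/.O./X.O to 6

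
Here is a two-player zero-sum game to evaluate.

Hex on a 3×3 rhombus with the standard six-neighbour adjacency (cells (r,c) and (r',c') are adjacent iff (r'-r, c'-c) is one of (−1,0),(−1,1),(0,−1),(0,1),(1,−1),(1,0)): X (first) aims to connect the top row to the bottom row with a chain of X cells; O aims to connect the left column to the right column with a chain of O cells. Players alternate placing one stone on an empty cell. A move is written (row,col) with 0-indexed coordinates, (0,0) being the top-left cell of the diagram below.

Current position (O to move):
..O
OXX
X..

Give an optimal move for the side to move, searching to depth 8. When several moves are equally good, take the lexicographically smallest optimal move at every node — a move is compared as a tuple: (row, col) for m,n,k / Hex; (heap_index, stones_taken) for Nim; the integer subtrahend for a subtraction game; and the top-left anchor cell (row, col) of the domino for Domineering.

p1 O@[..O/OXX/X..]: (0,0)[O.O/OXX/X..]-1 (0,1)[.OO/OXX/X..]+1* (2,1)[..O/OXX/XO.]-1 (2,2)[..O/OXX/X.O]-1
p2 X@[.OO/OXX/X..] terminal -1; root [..O/OXX/X..] d8

O's best at [..O/OXX/X..]: (0,1)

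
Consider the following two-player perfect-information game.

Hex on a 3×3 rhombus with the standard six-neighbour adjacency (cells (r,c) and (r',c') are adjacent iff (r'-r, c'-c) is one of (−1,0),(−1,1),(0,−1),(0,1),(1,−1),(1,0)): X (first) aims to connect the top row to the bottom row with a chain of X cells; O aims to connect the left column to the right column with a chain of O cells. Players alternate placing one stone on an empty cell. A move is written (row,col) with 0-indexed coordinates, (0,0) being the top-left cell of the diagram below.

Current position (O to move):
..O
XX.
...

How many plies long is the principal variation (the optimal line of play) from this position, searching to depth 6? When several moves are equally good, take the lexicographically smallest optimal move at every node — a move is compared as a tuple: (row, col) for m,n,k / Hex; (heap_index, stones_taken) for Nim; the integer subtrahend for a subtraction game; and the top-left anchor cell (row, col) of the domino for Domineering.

PV length from [..O/XX./...]: 4 plies

ply 1, O at ..O/XX./... | (0,0)=-1→O.O/XX./...*; (0,1)=-1→.OO/XX./...; (1,2)=-1→..O/XXO/...; (2,0)=-1→..O/XX./O..; (2,1)=-1→..O/XX./.O.; (2,2)=-1→..O/XX./..O
ply 2, X at O.O/XX./... | (0,1)=+1→OXO/XX./...*; (1,2)=-1→O.O/XXX/...; (2,0)=-1→O.O/XX./X..; (2,1)=-1→O.O/XX./.X.; (2,2)=-1→O.O/XX./..X
ply 3, O at OXO/XX./... | (1,2)=-1→OXO/XXO/...*; (2,0)=-1→OXO/XX./O..; (2,1)=-1→OXO/XX./.O.; (2,2)=-1→OXO/XX./..O
ply 4, X at OXO/XXO/... | (2,0)=+1→OXO/XXO/X..*; (2,1)=+1→OXO/XXO/.X.; (2,2)=+1→OXO/XXO/..X
ply 5: OXO/XXO/X.. is terminal -1 (O); from ..O/XX./... depth 6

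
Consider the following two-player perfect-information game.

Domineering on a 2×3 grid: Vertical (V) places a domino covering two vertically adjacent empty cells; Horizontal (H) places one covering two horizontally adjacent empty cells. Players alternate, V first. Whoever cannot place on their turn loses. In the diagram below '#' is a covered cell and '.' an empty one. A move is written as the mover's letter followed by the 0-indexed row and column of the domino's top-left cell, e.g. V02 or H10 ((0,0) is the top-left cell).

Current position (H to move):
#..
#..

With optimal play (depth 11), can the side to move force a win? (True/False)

H winning at [#../#..]: True

ply 1, H at #../#.. | H01=+1→###/#..*; H11=+1→#../###
ply 2: ###/#.. is terminal -1 (V); from #../#.. depth 11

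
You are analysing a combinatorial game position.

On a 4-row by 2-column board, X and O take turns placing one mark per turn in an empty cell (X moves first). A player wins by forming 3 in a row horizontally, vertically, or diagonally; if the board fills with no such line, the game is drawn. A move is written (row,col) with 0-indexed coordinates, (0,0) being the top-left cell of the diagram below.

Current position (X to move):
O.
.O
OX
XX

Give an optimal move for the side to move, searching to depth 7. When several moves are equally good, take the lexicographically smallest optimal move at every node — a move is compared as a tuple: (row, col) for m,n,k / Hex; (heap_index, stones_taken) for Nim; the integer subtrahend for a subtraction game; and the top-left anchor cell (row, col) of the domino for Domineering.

X's best at [O./.O/OX/XX]: (1,0)

ply 1, X at O./.O/OX/XX | (0,1)=-1→OX/.O/OX/XX; (1,0)=+0→O./XO/OX/XX*
ply 2, O at O./XO/OX/XX | (0,1)=+0→OO/XO/OX/XX*
ply 3: OO/XO/OX/XX is terminal +0 (X); from O./.O/OX/XX depth 7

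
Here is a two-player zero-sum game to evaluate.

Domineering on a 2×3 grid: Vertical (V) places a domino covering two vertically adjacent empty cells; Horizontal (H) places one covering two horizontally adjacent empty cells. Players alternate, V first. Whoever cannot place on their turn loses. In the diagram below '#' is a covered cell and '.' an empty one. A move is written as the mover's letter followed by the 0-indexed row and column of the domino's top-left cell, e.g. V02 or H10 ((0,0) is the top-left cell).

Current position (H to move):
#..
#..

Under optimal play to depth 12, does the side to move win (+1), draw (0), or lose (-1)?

value(#../#.., H) = +1

ply 1, H at #../#.. | H01=+1→###/#..*; H11=+1→#../###
ply 2: ###/#.. is terminal -1 (V); from #../#.. depth 12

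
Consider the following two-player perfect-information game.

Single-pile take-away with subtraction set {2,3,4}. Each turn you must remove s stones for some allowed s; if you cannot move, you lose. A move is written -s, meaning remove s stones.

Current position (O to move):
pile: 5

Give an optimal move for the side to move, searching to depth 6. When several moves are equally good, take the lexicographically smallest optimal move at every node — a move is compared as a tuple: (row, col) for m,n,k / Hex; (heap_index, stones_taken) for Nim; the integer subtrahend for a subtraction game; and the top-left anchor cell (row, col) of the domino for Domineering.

O's best at [5]: -4

[5] O move#1: -2:-1/3, -3:-1/2, -4:+1/1*
[1] end (terminal -1, X#2); searched 5 to 6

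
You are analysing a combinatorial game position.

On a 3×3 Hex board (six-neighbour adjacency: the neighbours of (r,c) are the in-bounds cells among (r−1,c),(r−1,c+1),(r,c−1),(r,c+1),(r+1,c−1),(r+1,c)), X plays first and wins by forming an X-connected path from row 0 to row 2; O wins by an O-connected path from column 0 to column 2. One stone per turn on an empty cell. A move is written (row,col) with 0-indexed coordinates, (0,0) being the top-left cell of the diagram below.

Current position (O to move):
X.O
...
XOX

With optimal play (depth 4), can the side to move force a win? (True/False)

O winning at [X.O/.../XOX]: True

p1 O@[X.O/.../XOX]: (0,1)[XOO/.../XOX]-1 (1,0)[X.O/O../XOX]+1* (1,1)[X.O/.O./XOX]-1 (1,2)[X.O/..O/XOX]-1
p2 X@[X.O/O../XOX]: (0,1)[XXO/O../XOX]-1* (1,1)[X.O/OX./XOX]-1 (1,2)[X.O/O.X/XOX]-1
p3 O@[XXO/O../XOX]: (1,1)[XXO/OO./XOX]+1* (1,2)[XXO/O.O/XOX]-1
p4 X@[XXO/OO./XOX] terminal -1; root [X.O/.../XOX] d4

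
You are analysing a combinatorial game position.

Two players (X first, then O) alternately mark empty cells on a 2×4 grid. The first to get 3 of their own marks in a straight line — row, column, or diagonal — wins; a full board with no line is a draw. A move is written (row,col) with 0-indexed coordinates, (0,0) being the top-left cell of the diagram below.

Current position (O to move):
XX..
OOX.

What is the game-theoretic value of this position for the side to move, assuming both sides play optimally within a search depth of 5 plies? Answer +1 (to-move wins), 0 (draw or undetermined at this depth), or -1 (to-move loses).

value(XX../OOX., O) = 0

ply 1, O at XX../OOX. | (0,2)=+0→XXO./OOX.*; (0,3)=-1→XX.O/OOX.; (1,3)=-1→XX../OOXO
ply 2, X at XXO./OOX. | (0,3)=+0→XXOX/OOX.*; (1,3)=+0→XXO./OOXX
ply 3, O at XXOX/OOX. | (1,3)=+0→XXOX/OOXO*
ply 4: XXOX/OOXO is terminal +0 (X); from XX../OOX. depth 5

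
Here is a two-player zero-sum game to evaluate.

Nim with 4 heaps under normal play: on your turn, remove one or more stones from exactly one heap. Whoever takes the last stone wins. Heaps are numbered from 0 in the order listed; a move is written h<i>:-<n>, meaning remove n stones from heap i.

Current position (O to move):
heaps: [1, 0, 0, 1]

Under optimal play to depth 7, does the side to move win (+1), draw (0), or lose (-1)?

value((1,0,0,1), O) = -1

p1 O@[(1,0,0,1)]: h0:-1[(0,0,0,1)]-1* h3:-1[(1,0,0,0)]-1
p2 X@[(0,0,0,1)]: h3:-1[(0,0,0,0)]+1*
p3 O@[(0,0,0,0)] terminal -1; root [(1,0,0,1)] d7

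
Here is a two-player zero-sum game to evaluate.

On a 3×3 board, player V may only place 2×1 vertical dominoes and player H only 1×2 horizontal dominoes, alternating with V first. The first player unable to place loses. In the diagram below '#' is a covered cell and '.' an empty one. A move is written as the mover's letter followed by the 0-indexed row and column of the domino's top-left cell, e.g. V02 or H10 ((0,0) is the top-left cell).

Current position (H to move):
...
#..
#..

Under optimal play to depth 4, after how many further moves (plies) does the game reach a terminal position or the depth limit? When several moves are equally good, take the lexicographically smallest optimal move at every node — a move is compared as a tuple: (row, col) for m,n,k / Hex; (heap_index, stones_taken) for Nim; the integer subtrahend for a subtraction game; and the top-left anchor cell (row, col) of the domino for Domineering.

PV length from [.../#../#..]: 1 ply

[.../#../#..] H move#1: H00:-1/##./#../#.., H01:-1/.##/#../#.., H11:+1/.../###/#..*, H21:-1/.../#../###
[.../###/#..] end (terminal -1, V#2); searched .../#../#.. to 4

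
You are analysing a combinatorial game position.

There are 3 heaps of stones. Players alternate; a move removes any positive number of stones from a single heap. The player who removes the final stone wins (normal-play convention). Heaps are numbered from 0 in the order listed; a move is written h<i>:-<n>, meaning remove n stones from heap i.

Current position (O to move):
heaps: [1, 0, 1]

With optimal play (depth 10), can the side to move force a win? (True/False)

p1 O@[(1,0,1)]: h0:-1[(0,0,1)]-1* h2:-1[(1,0,0)]-1
p2 X@[(0,0,1)]: h2:-1[(0,0,0)]+1*
p3 O@[(0,0,0)] terminal -1; root [(1,0,1)] d10

O winning at [(1,0,1)]: False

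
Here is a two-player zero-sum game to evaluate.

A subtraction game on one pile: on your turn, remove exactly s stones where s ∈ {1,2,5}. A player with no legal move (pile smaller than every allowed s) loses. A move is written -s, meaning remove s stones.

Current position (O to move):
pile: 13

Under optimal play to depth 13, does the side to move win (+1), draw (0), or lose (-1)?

value(13, O) = +1

p1 O@[13]: -1[12]+1* -2[11]-1 -5[8]-1
p2 X@[12]: -1[11]-1* -2[10]-1 -5[7]-1
p3 O@[11]: -1[10]-1 -2[9]+1* -5[6]+1
p4 X@[9]: -1[8]-1* -2[7]-1 -5[4]-1
p5 O@[8]: -1[7]-1 -2[6]+1* -5[3]+1
p6 X@[6]: -1[5]-1* -2[4]-1 -5[1]-1
p7 O@[5]: -1[4]-1 -2[3]+1* -5[0]+1
p8 X@[3]: -1[2]-1* -2[1]-1
p9 O@[2]: -1[1]-1 -2[0]+1*
p10 X@[0] terminal -1; root [13] d13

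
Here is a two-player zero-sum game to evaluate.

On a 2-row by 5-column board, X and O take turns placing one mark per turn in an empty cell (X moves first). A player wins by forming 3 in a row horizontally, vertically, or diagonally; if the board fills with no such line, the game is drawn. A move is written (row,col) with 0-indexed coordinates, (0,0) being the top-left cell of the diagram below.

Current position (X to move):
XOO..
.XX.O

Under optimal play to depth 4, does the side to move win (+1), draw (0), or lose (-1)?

value(XOO../.XX.O, X) = +1

[XOO../.XX.O] X move#1: (0,3):+1/XOOX./.XX.O*, (0,4):-1/XOO.X/.XX.O, (1,0):+1/XOO../XXX.O, (1,3):+1/XOO../.XXXO
[XOOX./.XX.O] O move#2: (0,4):-1/XOOXO/.XX.O*, (1,0):-1/XOOX./OXX.O, (1,3):-1/XOOX./.XXOO
[XOOXO/.XX.O] X move#3: (1,0):+1/XOOXO/XXX.O*, (1,3):+1/XOOXO/.XXXO
[XOOXO/XXX.O] end (terminal -1, O#4); searched XOO../.XX.O to 4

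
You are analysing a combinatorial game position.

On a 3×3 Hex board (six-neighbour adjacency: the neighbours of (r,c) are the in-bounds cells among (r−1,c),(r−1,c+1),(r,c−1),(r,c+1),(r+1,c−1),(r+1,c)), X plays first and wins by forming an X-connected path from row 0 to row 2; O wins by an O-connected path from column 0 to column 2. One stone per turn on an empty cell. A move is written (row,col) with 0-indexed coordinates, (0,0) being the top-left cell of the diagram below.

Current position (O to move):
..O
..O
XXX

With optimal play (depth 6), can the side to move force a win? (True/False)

O winning at [..O/..O/XXX]: True

[..O/..O/XXX] O move#1: (0,0):-1/O.O/..O/XXX, (0,1):+1/.OO/..O/XXX*, (1,0):+1/..O/O.O/XXX, (1,1):-1/..O/.OO/XXX
[.OO/..O/XXX] X move#2: (0,0):-1/XOO/..O/XXX*, (1,0):-1/.OO/X.O/XXX, (1,1):-1/.OO/.XO/XXX
[XOO/..O/XXX] O move#3: (1,0):+1/XOO/O.O/XXX*, (1,1):-1/XOO/.OO/XXX
[XOO/O.O/XXX] end (terminal -1, X#4); searched ..O/..O/XXX to 6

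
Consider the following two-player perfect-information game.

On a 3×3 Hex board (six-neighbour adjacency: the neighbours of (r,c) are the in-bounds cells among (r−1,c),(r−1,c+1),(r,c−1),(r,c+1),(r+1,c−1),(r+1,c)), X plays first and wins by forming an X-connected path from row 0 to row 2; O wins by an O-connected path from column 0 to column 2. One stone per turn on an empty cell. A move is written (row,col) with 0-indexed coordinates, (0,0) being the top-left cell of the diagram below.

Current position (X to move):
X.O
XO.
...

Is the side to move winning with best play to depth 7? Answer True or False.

X winning at [X.O/XO./...]: True

p1 X@[X.O/XO./...]: (0,1)[XXO/XO./...]-1 (1,2)[X.O/XOX/...]-1 (2,0)[X.O/XO./X..]+1* (2,1)[X.O/XO./.X.]-1 (2,2)[X.O/XO./..X]-1
p2 O@[X.O/XO./X..] terminal -1; root [X.O/XO./...] d7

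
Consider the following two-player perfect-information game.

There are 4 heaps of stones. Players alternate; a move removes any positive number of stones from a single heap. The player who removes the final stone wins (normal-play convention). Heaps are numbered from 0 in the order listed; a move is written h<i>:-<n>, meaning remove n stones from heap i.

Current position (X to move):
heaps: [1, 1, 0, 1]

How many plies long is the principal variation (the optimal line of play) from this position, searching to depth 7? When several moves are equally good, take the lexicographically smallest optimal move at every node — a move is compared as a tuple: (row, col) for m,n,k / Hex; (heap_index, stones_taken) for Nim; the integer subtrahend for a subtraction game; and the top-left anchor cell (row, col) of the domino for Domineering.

PV length from [(1,1,0,1)]: 3 plies

p1 X@[(1,1,0,1)]: h0:-1[(0,1,0,1)]+1* h1:-1[(1,0,0,1)]+1 h3:-1[(1,1,0,0)]+1
p2 O@[(0,1,0,1)]: h1:-1[(0,0,0,1)]-1* h3:-1[(0,1,0,0)]-1
p3 X@[(0,0,0,1)]: h3:-1[(0,0,0,0)]+1*
p4 O@[(0,0,0,0)] terminal -1; root [(1,1,0,1)] d7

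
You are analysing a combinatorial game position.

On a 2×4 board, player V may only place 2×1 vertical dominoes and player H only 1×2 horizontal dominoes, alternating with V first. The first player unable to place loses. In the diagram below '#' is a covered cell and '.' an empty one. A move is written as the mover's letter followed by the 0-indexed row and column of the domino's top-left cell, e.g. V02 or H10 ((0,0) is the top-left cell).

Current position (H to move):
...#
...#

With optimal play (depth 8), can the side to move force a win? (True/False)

[...#/...#] H move#1: H00:+1/##.#/...#*, H01:+1/.###/...#, H10:+1/...#/##.#, H11:+1/...#/.###
[##.#/...#] V move#2: V02:-1/####/..##*
[####/..##] H move#3: H10:+1/####/####*
[####/####] end (terminal -1, V#4); searched ...#/...# to 8

H winning at [...#/...#]: True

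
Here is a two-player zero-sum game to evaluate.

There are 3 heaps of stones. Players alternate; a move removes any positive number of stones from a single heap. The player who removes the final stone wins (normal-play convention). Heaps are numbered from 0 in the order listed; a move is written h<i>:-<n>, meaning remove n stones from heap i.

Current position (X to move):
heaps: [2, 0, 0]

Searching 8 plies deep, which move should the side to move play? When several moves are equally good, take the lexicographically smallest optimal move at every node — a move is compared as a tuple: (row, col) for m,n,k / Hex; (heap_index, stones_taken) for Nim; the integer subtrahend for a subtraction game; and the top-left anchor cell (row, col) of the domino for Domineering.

X's best at [(2,0,0)]: h0:-2

[(2,0,0)] X move#1: h0:-1:-1/(1,0,0), h0:-2:+1/(0,0,0)*
[(0,0,0)] end (terminal -1, O#2); searched (2,0,0) to 8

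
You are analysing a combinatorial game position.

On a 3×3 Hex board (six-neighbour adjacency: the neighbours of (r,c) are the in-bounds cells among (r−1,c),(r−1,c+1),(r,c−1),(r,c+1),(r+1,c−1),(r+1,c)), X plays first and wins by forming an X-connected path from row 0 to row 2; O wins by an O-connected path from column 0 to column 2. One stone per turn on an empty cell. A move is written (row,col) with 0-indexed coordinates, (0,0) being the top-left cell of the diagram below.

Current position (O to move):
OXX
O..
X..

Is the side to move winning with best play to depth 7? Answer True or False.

ply 1, O at OXX/O../X.. | (1,1)=-1→OXX/OO./X..*; (1,2)=-1→OXX/O.O/X..; (2,1)=-1→OXX/O../XO.; (2,2)=-1→OXX/O../X.O
ply 2, X at OXX/OO./X.. | (1,2)=+1→OXX/OOX/X..*; (2,1)=-1→OXX/OO./XX.; (2,2)=-1→OXX/OO./X.X
ply 3, O at OXX/OOX/X.. | (2,1)=-1→OXX/OOX/XO.*; (2,2)=-1→OXX/OOX/X.O
ply 4, X at OXX/OOX/XO. | (2,2)=+1→OXX/OOX/XOX*
ply 5: OXX/OOX/XOX is terminal -1 (O); from OXX/O../X.. depth 7

O winning at [OXX/O../X..]: False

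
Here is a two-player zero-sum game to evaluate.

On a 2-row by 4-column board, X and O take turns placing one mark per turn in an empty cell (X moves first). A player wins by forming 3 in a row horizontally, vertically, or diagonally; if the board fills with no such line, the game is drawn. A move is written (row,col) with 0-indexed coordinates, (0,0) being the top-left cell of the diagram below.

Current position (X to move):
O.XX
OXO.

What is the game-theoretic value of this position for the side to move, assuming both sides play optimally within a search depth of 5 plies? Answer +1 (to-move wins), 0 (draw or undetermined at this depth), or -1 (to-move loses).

value(O.XX/OXO., X) = +1

ply 1, X at O.XX/OXO. | (0,1)=+1→OXXX/OXO.*; (1,3)=+0→O.XX/OXOX
ply 2: OXXX/OXO. is terminal -1 (O); from O.XX/OXO. depth 5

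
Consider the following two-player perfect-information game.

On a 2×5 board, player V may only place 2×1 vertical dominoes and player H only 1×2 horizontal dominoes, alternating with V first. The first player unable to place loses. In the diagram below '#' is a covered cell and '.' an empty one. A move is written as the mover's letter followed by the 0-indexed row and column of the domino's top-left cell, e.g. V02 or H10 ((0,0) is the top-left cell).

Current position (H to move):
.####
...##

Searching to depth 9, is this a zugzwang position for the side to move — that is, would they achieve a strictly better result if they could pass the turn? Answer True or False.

p1 H@[.####/...##]: H10[.####/##.##]+1* H11[.####/.####]-1
p2 V@[.####/##.##] terminal -1; root [.####/...##] d9
if H skipped the turn, V would face:
~ p1 V@[.####/...##]: V00[#####/#..##]-1*
~ p2 H@[#####/#..##]: H11[#####/#####]+1*
~ p3 V@[#####/#####] terminal -1; root [.####/...##] d9
compare (H): move=+1 vs pass=+1

zugzwang(.####/...##, H) = False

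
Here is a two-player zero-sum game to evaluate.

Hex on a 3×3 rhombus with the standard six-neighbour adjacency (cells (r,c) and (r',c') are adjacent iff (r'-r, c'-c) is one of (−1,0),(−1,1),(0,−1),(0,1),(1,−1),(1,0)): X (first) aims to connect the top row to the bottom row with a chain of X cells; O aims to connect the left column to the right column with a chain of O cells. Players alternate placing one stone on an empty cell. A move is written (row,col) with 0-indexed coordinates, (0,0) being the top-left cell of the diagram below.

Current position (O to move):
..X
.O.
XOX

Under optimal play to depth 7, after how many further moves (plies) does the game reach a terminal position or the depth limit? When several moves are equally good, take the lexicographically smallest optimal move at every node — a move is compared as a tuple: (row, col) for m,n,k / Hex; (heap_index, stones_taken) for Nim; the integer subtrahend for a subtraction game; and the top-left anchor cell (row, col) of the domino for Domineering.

p1 O@[..X/.O./XOX]: (0,0)[O.X/.O./XOX]-1* (0,1)[.OX/.O./XOX]-1 (1,0)[..X/OO./XOX]-1 (1,2)[..X/.OO/XOX]-1
p2 X@[O.X/.O./XOX]: (0,1)[OXX/.O./XOX]+1* (1,0)[O.X/XO./XOX]+1 (1,2)[O.X/.OX/XOX]+1
p3 O@[OXX/.O./XOX]: (1,0)[OXX/OO./XOX]-1* (1,2)[OXX/.OO/XOX]-1
p4 X@[OXX/OO./XOX]: (1,2)[OXX/OOX/XOX]+1*
p5 O@[OXX/OOX/XOX] terminal -1; root [..X/.O./XOX] d7

PV length from [..X/.O./XOX]: 4 plies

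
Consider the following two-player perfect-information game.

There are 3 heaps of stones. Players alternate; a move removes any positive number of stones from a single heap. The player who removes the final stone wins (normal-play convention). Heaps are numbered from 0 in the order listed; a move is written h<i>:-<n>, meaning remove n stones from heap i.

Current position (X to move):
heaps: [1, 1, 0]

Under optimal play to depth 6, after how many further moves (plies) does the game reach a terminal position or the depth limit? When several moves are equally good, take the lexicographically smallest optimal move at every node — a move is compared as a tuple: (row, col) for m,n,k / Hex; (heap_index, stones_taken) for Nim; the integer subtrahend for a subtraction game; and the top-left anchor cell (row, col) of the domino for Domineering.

PV length from [(1,1,0)]: 2 plies

ply 1, X at (1,1,0) | h0:-1=-1→(0,1,0)*; h1:-1=-1→(1,0,0)
ply 2, O at (0,1,0) | h1:-1=+1→(0,0,0)*
ply 3: (0,0,0) is terminal -1 (X); from (1,1,0) depth 6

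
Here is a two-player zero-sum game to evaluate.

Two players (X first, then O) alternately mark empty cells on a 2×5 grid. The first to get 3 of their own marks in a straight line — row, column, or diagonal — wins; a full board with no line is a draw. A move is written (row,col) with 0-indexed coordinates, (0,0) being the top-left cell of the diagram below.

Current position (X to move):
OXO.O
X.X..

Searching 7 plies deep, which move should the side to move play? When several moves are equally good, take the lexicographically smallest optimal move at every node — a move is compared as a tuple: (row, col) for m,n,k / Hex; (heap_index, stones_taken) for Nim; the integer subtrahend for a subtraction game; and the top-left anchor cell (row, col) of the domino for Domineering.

X's best at [OXO.O/X.X..]: (1,1)

ply 1, X at OXO.O/X.X.. | (0,3)=+0→OXOXO/X.X..; (1,1)=+1→OXO.O/XXX..*; (1,3)=-1→OXO.O/X.XX.; (1,4)=-1→OXO.O/X.X.X
ply 2: OXO.O/XXX.. is terminal -1 (O); from OXO.O/X.X.. depth 7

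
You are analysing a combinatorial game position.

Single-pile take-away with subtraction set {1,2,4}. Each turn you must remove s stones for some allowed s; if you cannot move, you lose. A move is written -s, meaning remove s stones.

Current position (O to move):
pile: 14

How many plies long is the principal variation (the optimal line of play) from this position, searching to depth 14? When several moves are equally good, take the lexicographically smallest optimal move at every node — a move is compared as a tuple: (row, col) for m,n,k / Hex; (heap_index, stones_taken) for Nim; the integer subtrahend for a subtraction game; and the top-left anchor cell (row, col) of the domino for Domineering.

[14] O move#1: -1:-1/13, -2:+1/12*, -4:-1/10
[12] X move#2: -1:-1/11*, -2:-1/10, -4:-1/8
[11] O move#3: -1:-1/10, -2:+1/9*, -4:-1/7
[9] X move#4: -1:-1/8*, -2:-1/7, -4:-1/5
[8] O move#5: -1:-1/7, -2:+1/6*, -4:-1/4
[6] X move#6: -1:-1/5*, -2:-1/4, -4:-1/2
[5] O move#7: -1:-1/4, -2:+1/3*, -4:-1/1
[3] X move#8: -1:-1/2*, -2:-1/1
[2] O move#9: -1:-1/1, -2:+1/0*
[0] end (terminal -1, X#10); searched 14 to 14

PV length from [14]: 9 plies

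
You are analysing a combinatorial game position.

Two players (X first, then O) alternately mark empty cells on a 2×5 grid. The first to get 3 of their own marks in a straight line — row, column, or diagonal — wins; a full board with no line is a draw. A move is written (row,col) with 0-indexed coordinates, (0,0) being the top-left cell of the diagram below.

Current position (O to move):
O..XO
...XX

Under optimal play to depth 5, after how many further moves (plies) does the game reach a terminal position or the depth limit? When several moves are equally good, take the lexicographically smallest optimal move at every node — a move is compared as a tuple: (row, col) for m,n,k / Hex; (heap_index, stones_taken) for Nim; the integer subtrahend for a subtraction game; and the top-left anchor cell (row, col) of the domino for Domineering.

PV length from [O..XO/...XX]: 5 plies

p1 O@[O..XO/...XX]: (0,1)[OO.XO/...XX]-1 (0,2)[O.OXO/...XX]-1 (1,0)[O..XO/O..XX]-1 (1,1)[O..XO/.O.XX]-1 (1,2)[O..XO/..OXX]+0*
p2 X@[O..XO/..OXX]: (0,1)[OX.XO/..OXX]+0* (0,2)[O.XXO/..OXX]+0 (1,0)[O..XO/X.OXX]+0 (1,1)[O..XO/.XOXX]+0
p3 O@[OX.XO/..OXX]: (0,2)[OXOXO/..OXX]+0* (1,0)[OX.XO/O.OXX]-1 (1,1)[OX.XO/.OOXX]-1
p4 X@[OXOXO/..OXX]: (1,0)[OXOXO/X.OXX]+0* (1,1)[OXOXO/.XOXX]+0
p5 O@[OXOXO/X.OXX]: (1,1)[OXOXO/XOOXX]+0*
p6 X@[OXOXO/XOOXX] terminal +0; root [O..XO/...XX] d5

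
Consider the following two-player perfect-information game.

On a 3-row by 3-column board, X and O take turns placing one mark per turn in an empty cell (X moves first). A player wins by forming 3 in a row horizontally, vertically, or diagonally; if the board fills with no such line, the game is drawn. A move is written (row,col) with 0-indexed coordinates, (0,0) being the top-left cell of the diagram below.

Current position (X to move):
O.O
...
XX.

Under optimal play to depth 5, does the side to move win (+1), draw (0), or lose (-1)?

value(O.O/.../XX., X) = +1

[O.O/.../XX.] X move#1: (0,1):+1/OXO/.../XX.*, (1,0):-1/O.O/X../XX., (1,1):-1/O.O/.X./XX., (1,2):-1/O.O/..X/XX., (2,2):+1/O.O/.../XXX
[OXO/.../XX.] O move#2: (1,0):-1/OXO/O../XX.*, (1,1):-1/OXO/.O./XX., (1,2):-1/OXO/..O/XX., (2,2):-1/OXO/.../XXO
[OXO/O../XX.] X move#3: (1,1):+1/OXO/OX./XX.*, (1,2):+1/OXO/O.X/XX., (2,2):+1/OXO/O../XXX
[OXO/OX./XX.] end (terminal -1, O#4); searched O.O/.../XX. to 5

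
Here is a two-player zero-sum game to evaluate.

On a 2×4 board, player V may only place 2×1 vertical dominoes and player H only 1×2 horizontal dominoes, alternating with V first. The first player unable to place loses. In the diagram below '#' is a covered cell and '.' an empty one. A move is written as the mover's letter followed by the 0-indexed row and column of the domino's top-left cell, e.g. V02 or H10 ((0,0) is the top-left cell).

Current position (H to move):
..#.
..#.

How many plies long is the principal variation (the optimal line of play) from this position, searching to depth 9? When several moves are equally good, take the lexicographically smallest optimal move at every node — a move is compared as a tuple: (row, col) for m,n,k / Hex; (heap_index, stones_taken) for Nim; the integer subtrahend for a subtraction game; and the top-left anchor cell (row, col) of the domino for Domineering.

p1 H@[..#./..#.]: H00[###./..#.]+1* H10[..#./###.]+1
p2 V@[###./..#.]: V03[####/..##]-1*
p3 H@[####/..##]: H10[####/####]+1*
p4 V@[####/####] terminal -1; root [..#./..#.] d9

PV length from [..#./..#.]: 3 plies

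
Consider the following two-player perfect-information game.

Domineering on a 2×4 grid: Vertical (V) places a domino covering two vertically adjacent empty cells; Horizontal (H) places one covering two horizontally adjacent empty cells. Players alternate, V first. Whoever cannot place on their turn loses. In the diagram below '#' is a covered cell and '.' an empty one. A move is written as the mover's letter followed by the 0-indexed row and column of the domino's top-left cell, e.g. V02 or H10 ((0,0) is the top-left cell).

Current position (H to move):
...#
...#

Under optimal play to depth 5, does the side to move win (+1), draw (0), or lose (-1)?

p1 H@[...#/...#]: H00[##.#/...#]+1* H01[.###/...#]+1 H10[...#/##.#]+1 H11[...#/.###]+1
p2 V@[##.#/...#]: V02[####/..##]-1*
p3 H@[####/..##]: H10[####/####]+1*
p4 V@[####/####] terminal -1; root [...#/...#] d5

value(...#/...#, H) = +1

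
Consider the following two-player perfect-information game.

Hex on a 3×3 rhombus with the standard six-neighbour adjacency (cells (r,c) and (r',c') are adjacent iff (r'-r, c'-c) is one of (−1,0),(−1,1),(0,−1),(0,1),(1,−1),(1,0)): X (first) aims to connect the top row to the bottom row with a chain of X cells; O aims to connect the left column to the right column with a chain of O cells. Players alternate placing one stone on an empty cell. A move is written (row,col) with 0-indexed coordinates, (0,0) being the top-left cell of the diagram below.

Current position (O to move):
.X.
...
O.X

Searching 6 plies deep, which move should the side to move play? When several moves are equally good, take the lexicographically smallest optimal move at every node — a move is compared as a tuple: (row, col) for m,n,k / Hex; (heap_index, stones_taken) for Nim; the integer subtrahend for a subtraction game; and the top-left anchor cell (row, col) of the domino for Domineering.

O's best at [.X./.../O.X]: (1,1)

ply 1, O at .X./.../O.X | (0,0)=-1→OX./.../O.X; (0,2)=-1→.XO/.../O.X; (1,0)=-1→.X./O../O.X; (1,1)=+1→.X./.O./O.X*; (1,2)=+1→.X./..O/O.X; (2,1)=-1→.X./.../OOX
ply 2, X at .X./.O./O.X | (0,0)=-1→XX./.O./O.X*; (0,2)=-1→.XX/.O./O.X; (1,0)=-1→.X./XO./O.X; (1,2)=-1→.X./.OX/O.X; (2,1)=-1→.X./.O./OXX
ply 3, O at XX./.O./O.X | (0,2)=+1→XXO/.O./O.X*; (1,0)=+1→XX./OO./O.X; (1,2)=+1→XX./.OO/O.X; (2,1)=+1→XX./.O./OOX
ply 4: XXO/.O./O.X is terminal -1 (X); from .X./.../O.X depth 6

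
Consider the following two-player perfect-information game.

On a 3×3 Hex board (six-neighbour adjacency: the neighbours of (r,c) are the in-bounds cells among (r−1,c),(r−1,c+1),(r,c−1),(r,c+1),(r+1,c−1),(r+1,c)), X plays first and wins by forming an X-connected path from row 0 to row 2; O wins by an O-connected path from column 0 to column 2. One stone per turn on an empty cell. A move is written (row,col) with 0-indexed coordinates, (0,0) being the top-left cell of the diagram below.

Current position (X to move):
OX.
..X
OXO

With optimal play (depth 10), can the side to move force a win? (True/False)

X winning at [OX./..X/OXO]: True

ply 1, X at OX./..X/OXO | (0,2)=+1→OXX/..X/OXO*; (1,0)=+1→OX./X.X/OXO; (1,1)=+1→OX./.XX/OXO
ply 2: OXX/..X/OXO is terminal -1 (O); from OX./..X/OXO depth 10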